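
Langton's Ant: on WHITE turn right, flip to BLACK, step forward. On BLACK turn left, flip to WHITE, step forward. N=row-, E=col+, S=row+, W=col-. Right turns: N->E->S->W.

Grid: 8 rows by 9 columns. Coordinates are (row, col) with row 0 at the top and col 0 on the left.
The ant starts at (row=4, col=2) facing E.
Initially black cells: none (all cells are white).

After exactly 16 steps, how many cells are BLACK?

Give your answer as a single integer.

Answer: 8

Derivation:
Step 1: on WHITE (4,2): turn R to S, flip to black, move to (5,2). |black|=1
Step 2: on WHITE (5,2): turn R to W, flip to black, move to (5,1). |black|=2
Step 3: on WHITE (5,1): turn R to N, flip to black, move to (4,1). |black|=3
Step 4: on WHITE (4,1): turn R to E, flip to black, move to (4,2). |black|=4
Step 5: on BLACK (4,2): turn L to N, flip to white, move to (3,2). |black|=3
Step 6: on WHITE (3,2): turn R to E, flip to black, move to (3,3). |black|=4
Step 7: on WHITE (3,3): turn R to S, flip to black, move to (4,3). |black|=5
Step 8: on WHITE (4,3): turn R to W, flip to black, move to (4,2). |black|=6
Step 9: on WHITE (4,2): turn R to N, flip to black, move to (3,2). |black|=7
Step 10: on BLACK (3,2): turn L to W, flip to white, move to (3,1). |black|=6
Step 11: on WHITE (3,1): turn R to N, flip to black, move to (2,1). |black|=7
Step 12: on WHITE (2,1): turn R to E, flip to black, move to (2,2). |black|=8
Step 13: on WHITE (2,2): turn R to S, flip to black, move to (3,2). |black|=9
Step 14: on WHITE (3,2): turn R to W, flip to black, move to (3,1). |black|=10
Step 15: on BLACK (3,1): turn L to S, flip to white, move to (4,1). |black|=9
Step 16: on BLACK (4,1): turn L to E, flip to white, move to (4,2). |black|=8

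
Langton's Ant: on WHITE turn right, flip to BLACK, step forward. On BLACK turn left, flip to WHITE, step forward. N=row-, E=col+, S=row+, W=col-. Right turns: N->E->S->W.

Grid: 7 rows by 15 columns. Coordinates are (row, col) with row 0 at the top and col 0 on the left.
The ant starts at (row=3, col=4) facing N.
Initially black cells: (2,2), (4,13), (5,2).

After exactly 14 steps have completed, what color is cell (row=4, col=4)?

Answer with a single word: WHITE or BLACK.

Step 1: on WHITE (3,4): turn R to E, flip to black, move to (3,5). |black|=4
Step 2: on WHITE (3,5): turn R to S, flip to black, move to (4,5). |black|=5
Step 3: on WHITE (4,5): turn R to W, flip to black, move to (4,4). |black|=6
Step 4: on WHITE (4,4): turn R to N, flip to black, move to (3,4). |black|=7
Step 5: on BLACK (3,4): turn L to W, flip to white, move to (3,3). |black|=6
Step 6: on WHITE (3,3): turn R to N, flip to black, move to (2,3). |black|=7
Step 7: on WHITE (2,3): turn R to E, flip to black, move to (2,4). |black|=8
Step 8: on WHITE (2,4): turn R to S, flip to black, move to (3,4). |black|=9
Step 9: on WHITE (3,4): turn R to W, flip to black, move to (3,3). |black|=10
Step 10: on BLACK (3,3): turn L to S, flip to white, move to (4,3). |black|=9
Step 11: on WHITE (4,3): turn R to W, flip to black, move to (4,2). |black|=10
Step 12: on WHITE (4,2): turn R to N, flip to black, move to (3,2). |black|=11
Step 13: on WHITE (3,2): turn R to E, flip to black, move to (3,3). |black|=12
Step 14: on WHITE (3,3): turn R to S, flip to black, move to (4,3). |black|=13

Answer: BLACK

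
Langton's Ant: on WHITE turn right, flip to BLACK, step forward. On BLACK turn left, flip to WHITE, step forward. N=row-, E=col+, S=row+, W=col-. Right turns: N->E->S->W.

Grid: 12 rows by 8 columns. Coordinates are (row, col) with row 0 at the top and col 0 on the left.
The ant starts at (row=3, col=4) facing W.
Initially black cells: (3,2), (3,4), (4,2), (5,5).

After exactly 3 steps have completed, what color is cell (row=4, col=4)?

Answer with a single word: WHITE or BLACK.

Step 1: on BLACK (3,4): turn L to S, flip to white, move to (4,4). |black|=3
Step 2: on WHITE (4,4): turn R to W, flip to black, move to (4,3). |black|=4
Step 3: on WHITE (4,3): turn R to N, flip to black, move to (3,3). |black|=5

Answer: BLACK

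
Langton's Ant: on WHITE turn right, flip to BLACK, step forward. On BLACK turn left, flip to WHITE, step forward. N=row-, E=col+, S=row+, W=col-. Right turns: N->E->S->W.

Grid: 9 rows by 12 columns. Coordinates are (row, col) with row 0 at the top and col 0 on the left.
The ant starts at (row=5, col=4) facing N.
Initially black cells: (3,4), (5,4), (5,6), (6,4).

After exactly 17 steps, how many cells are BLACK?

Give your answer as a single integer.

Step 1: on BLACK (5,4): turn L to W, flip to white, move to (5,3). |black|=3
Step 2: on WHITE (5,3): turn R to N, flip to black, move to (4,3). |black|=4
Step 3: on WHITE (4,3): turn R to E, flip to black, move to (4,4). |black|=5
Step 4: on WHITE (4,4): turn R to S, flip to black, move to (5,4). |black|=6
Step 5: on WHITE (5,4): turn R to W, flip to black, move to (5,3). |black|=7
Step 6: on BLACK (5,3): turn L to S, flip to white, move to (6,3). |black|=6
Step 7: on WHITE (6,3): turn R to W, flip to black, move to (6,2). |black|=7
Step 8: on WHITE (6,2): turn R to N, flip to black, move to (5,2). |black|=8
Step 9: on WHITE (5,2): turn R to E, flip to black, move to (5,3). |black|=9
Step 10: on WHITE (5,3): turn R to S, flip to black, move to (6,3). |black|=10
Step 11: on BLACK (6,3): turn L to E, flip to white, move to (6,4). |black|=9
Step 12: on BLACK (6,4): turn L to N, flip to white, move to (5,4). |black|=8
Step 13: on BLACK (5,4): turn L to W, flip to white, move to (5,3). |black|=7
Step 14: on BLACK (5,3): turn L to S, flip to white, move to (6,3). |black|=6
Step 15: on WHITE (6,3): turn R to W, flip to black, move to (6,2). |black|=7
Step 16: on BLACK (6,2): turn L to S, flip to white, move to (7,2). |black|=6
Step 17: on WHITE (7,2): turn R to W, flip to black, move to (7,1). |black|=7

Answer: 7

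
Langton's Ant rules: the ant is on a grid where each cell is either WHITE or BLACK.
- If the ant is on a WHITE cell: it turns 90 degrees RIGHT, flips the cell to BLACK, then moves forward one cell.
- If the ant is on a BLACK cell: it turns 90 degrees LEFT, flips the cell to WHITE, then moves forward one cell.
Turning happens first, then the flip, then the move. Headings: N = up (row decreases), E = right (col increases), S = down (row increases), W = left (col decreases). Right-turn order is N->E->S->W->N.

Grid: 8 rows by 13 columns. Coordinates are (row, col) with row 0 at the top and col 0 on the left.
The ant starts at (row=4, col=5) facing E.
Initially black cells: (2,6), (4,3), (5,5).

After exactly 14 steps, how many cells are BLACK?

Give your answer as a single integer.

Step 1: on WHITE (4,5): turn R to S, flip to black, move to (5,5). |black|=4
Step 2: on BLACK (5,5): turn L to E, flip to white, move to (5,6). |black|=3
Step 3: on WHITE (5,6): turn R to S, flip to black, move to (6,6). |black|=4
Step 4: on WHITE (6,6): turn R to W, flip to black, move to (6,5). |black|=5
Step 5: on WHITE (6,5): turn R to N, flip to black, move to (5,5). |black|=6
Step 6: on WHITE (5,5): turn R to E, flip to black, move to (5,6). |black|=7
Step 7: on BLACK (5,6): turn L to N, flip to white, move to (4,6). |black|=6
Step 8: on WHITE (4,6): turn R to E, flip to black, move to (4,7). |black|=7
Step 9: on WHITE (4,7): turn R to S, flip to black, move to (5,7). |black|=8
Step 10: on WHITE (5,7): turn R to W, flip to black, move to (5,6). |black|=9
Step 11: on WHITE (5,6): turn R to N, flip to black, move to (4,6). |black|=10
Step 12: on BLACK (4,6): turn L to W, flip to white, move to (4,5). |black|=9
Step 13: on BLACK (4,5): turn L to S, flip to white, move to (5,5). |black|=8
Step 14: on BLACK (5,5): turn L to E, flip to white, move to (5,6). |black|=7

Answer: 7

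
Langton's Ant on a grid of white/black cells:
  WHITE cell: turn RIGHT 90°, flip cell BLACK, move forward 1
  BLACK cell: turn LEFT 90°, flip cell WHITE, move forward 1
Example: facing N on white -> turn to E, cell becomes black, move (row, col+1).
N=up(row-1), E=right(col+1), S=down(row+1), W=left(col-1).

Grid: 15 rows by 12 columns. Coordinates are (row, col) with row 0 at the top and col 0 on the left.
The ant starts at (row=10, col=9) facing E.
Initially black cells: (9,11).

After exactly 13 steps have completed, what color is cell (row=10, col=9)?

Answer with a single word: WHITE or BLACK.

Step 1: on WHITE (10,9): turn R to S, flip to black, move to (11,9). |black|=2
Step 2: on WHITE (11,9): turn R to W, flip to black, move to (11,8). |black|=3
Step 3: on WHITE (11,8): turn R to N, flip to black, move to (10,8). |black|=4
Step 4: on WHITE (10,8): turn R to E, flip to black, move to (10,9). |black|=5
Step 5: on BLACK (10,9): turn L to N, flip to white, move to (9,9). |black|=4
Step 6: on WHITE (9,9): turn R to E, flip to black, move to (9,10). |black|=5
Step 7: on WHITE (9,10): turn R to S, flip to black, move to (10,10). |black|=6
Step 8: on WHITE (10,10): turn R to W, flip to black, move to (10,9). |black|=7
Step 9: on WHITE (10,9): turn R to N, flip to black, move to (9,9). |black|=8
Step 10: on BLACK (9,9): turn L to W, flip to white, move to (9,8). |black|=7
Step 11: on WHITE (9,8): turn R to N, flip to black, move to (8,8). |black|=8
Step 12: on WHITE (8,8): turn R to E, flip to black, move to (8,9). |black|=9
Step 13: on WHITE (8,9): turn R to S, flip to black, move to (9,9). |black|=10

Answer: BLACK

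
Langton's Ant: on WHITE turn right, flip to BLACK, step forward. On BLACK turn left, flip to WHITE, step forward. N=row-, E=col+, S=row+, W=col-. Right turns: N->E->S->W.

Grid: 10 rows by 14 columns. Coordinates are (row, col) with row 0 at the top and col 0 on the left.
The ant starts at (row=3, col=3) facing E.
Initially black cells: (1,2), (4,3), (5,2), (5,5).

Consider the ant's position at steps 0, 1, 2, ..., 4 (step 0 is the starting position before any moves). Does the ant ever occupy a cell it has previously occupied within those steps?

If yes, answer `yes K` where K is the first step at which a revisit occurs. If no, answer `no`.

Step 1: on WHITE (3,3): turn R to S, flip to black, move to (4,3). |black|=5 — new cell
Step 2: on BLACK (4,3): turn L to E, flip to white, move to (4,4). |black|=4 — new cell
Step 3: on WHITE (4,4): turn R to S, flip to black, move to (5,4). |black|=5 — new cell
Step 4: on WHITE (5,4): turn R to W, flip to black, move to (5,3). |black|=6 — new cell
No revisit within 4 steps.

Answer: no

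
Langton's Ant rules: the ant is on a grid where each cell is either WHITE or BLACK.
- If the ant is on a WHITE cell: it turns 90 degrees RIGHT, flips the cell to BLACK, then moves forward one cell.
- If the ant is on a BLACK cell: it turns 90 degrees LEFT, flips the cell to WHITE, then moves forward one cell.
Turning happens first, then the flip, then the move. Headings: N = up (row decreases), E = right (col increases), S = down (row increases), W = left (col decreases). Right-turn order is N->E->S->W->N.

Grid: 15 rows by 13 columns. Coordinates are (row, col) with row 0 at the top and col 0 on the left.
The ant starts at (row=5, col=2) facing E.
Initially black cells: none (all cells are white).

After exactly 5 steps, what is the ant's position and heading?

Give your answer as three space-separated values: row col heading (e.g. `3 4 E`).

Answer: 4 2 N

Derivation:
Step 1: on WHITE (5,2): turn R to S, flip to black, move to (6,2). |black|=1
Step 2: on WHITE (6,2): turn R to W, flip to black, move to (6,1). |black|=2
Step 3: on WHITE (6,1): turn R to N, flip to black, move to (5,1). |black|=3
Step 4: on WHITE (5,1): turn R to E, flip to black, move to (5,2). |black|=4
Step 5: on BLACK (5,2): turn L to N, flip to white, move to (4,2). |black|=3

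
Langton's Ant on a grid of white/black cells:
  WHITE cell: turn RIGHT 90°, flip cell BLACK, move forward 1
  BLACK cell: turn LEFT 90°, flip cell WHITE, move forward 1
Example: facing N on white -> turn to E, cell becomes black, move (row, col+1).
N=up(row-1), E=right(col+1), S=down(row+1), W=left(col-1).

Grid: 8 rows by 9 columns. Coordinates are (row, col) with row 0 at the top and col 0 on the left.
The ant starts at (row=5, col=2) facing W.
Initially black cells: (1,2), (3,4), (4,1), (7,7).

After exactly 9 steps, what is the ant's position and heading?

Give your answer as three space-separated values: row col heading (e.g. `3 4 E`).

Step 1: on WHITE (5,2): turn R to N, flip to black, move to (4,2). |black|=5
Step 2: on WHITE (4,2): turn R to E, flip to black, move to (4,3). |black|=6
Step 3: on WHITE (4,3): turn R to S, flip to black, move to (5,3). |black|=7
Step 4: on WHITE (5,3): turn R to W, flip to black, move to (5,2). |black|=8
Step 5: on BLACK (5,2): turn L to S, flip to white, move to (6,2). |black|=7
Step 6: on WHITE (6,2): turn R to W, flip to black, move to (6,1). |black|=8
Step 7: on WHITE (6,1): turn R to N, flip to black, move to (5,1). |black|=9
Step 8: on WHITE (5,1): turn R to E, flip to black, move to (5,2). |black|=10
Step 9: on WHITE (5,2): turn R to S, flip to black, move to (6,2). |black|=11

Answer: 6 2 S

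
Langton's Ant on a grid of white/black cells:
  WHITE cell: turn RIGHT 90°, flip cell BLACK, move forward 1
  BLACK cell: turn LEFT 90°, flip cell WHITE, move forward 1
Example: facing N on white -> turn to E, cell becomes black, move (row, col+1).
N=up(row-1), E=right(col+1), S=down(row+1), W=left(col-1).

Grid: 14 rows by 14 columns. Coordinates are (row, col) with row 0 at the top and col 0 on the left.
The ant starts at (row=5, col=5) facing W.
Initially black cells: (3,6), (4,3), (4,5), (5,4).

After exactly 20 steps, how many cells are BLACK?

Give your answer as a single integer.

Answer: 4

Derivation:
Step 1: on WHITE (5,5): turn R to N, flip to black, move to (4,5). |black|=5
Step 2: on BLACK (4,5): turn L to W, flip to white, move to (4,4). |black|=4
Step 3: on WHITE (4,4): turn R to N, flip to black, move to (3,4). |black|=5
Step 4: on WHITE (3,4): turn R to E, flip to black, move to (3,5). |black|=6
Step 5: on WHITE (3,5): turn R to S, flip to black, move to (4,5). |black|=7
Step 6: on WHITE (4,5): turn R to W, flip to black, move to (4,4). |black|=8
Step 7: on BLACK (4,4): turn L to S, flip to white, move to (5,4). |black|=7
Step 8: on BLACK (5,4): turn L to E, flip to white, move to (5,5). |black|=6
Step 9: on BLACK (5,5): turn L to N, flip to white, move to (4,5). |black|=5
Step 10: on BLACK (4,5): turn L to W, flip to white, move to (4,4). |black|=4
Step 11: on WHITE (4,4): turn R to N, flip to black, move to (3,4). |black|=5
Step 12: on BLACK (3,4): turn L to W, flip to white, move to (3,3). |black|=4
Step 13: on WHITE (3,3): turn R to N, flip to black, move to (2,3). |black|=5
Step 14: on WHITE (2,3): turn R to E, flip to black, move to (2,4). |black|=6
Step 15: on WHITE (2,4): turn R to S, flip to black, move to (3,4). |black|=7
Step 16: on WHITE (3,4): turn R to W, flip to black, move to (3,3). |black|=8
Step 17: on BLACK (3,3): turn L to S, flip to white, move to (4,3). |black|=7
Step 18: on BLACK (4,3): turn L to E, flip to white, move to (4,4). |black|=6
Step 19: on BLACK (4,4): turn L to N, flip to white, move to (3,4). |black|=5
Step 20: on BLACK (3,4): turn L to W, flip to white, move to (3,3). |black|=4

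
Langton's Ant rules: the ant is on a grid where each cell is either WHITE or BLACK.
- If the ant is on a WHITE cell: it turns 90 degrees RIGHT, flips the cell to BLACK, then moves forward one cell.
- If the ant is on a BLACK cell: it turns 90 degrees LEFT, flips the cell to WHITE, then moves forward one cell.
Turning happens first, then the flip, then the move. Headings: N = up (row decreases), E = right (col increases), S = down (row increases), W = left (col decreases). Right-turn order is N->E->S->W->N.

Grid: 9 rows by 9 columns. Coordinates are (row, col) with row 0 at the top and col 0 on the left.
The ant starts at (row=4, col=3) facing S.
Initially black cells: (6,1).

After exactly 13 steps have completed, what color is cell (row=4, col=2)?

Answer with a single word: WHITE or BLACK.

Answer: BLACK

Derivation:
Step 1: on WHITE (4,3): turn R to W, flip to black, move to (4,2). |black|=2
Step 2: on WHITE (4,2): turn R to N, flip to black, move to (3,2). |black|=3
Step 3: on WHITE (3,2): turn R to E, flip to black, move to (3,3). |black|=4
Step 4: on WHITE (3,3): turn R to S, flip to black, move to (4,3). |black|=5
Step 5: on BLACK (4,3): turn L to E, flip to white, move to (4,4). |black|=4
Step 6: on WHITE (4,4): turn R to S, flip to black, move to (5,4). |black|=5
Step 7: on WHITE (5,4): turn R to W, flip to black, move to (5,3). |black|=6
Step 8: on WHITE (5,3): turn R to N, flip to black, move to (4,3). |black|=7
Step 9: on WHITE (4,3): turn R to E, flip to black, move to (4,4). |black|=8
Step 10: on BLACK (4,4): turn L to N, flip to white, move to (3,4). |black|=7
Step 11: on WHITE (3,4): turn R to E, flip to black, move to (3,5). |black|=8
Step 12: on WHITE (3,5): turn R to S, flip to black, move to (4,5). |black|=9
Step 13: on WHITE (4,5): turn R to W, flip to black, move to (4,4). |black|=10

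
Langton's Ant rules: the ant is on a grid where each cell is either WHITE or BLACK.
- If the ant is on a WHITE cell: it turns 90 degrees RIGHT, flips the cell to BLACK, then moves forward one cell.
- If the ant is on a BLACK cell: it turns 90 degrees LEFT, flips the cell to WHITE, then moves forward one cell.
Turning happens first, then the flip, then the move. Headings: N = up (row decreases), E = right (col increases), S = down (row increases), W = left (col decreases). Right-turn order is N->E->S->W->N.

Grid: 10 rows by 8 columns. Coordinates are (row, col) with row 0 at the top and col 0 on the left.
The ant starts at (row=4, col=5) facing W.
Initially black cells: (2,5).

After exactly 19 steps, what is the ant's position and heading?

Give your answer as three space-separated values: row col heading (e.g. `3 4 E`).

Answer: 6 6 S

Derivation:
Step 1: on WHITE (4,5): turn R to N, flip to black, move to (3,5). |black|=2
Step 2: on WHITE (3,5): turn R to E, flip to black, move to (3,6). |black|=3
Step 3: on WHITE (3,6): turn R to S, flip to black, move to (4,6). |black|=4
Step 4: on WHITE (4,6): turn R to W, flip to black, move to (4,5). |black|=5
Step 5: on BLACK (4,5): turn L to S, flip to white, move to (5,5). |black|=4
Step 6: on WHITE (5,5): turn R to W, flip to black, move to (5,4). |black|=5
Step 7: on WHITE (5,4): turn R to N, flip to black, move to (4,4). |black|=6
Step 8: on WHITE (4,4): turn R to E, flip to black, move to (4,5). |black|=7
Step 9: on WHITE (4,5): turn R to S, flip to black, move to (5,5). |black|=8
Step 10: on BLACK (5,5): turn L to E, flip to white, move to (5,6). |black|=7
Step 11: on WHITE (5,6): turn R to S, flip to black, move to (6,6). |black|=8
Step 12: on WHITE (6,6): turn R to W, flip to black, move to (6,5). |black|=9
Step 13: on WHITE (6,5): turn R to N, flip to black, move to (5,5). |black|=10
Step 14: on WHITE (5,5): turn R to E, flip to black, move to (5,6). |black|=11
Step 15: on BLACK (5,6): turn L to N, flip to white, move to (4,6). |black|=10
Step 16: on BLACK (4,6): turn L to W, flip to white, move to (4,5). |black|=9
Step 17: on BLACK (4,5): turn L to S, flip to white, move to (5,5). |black|=8
Step 18: on BLACK (5,5): turn L to E, flip to white, move to (5,6). |black|=7
Step 19: on WHITE (5,6): turn R to S, flip to black, move to (6,6). |black|=8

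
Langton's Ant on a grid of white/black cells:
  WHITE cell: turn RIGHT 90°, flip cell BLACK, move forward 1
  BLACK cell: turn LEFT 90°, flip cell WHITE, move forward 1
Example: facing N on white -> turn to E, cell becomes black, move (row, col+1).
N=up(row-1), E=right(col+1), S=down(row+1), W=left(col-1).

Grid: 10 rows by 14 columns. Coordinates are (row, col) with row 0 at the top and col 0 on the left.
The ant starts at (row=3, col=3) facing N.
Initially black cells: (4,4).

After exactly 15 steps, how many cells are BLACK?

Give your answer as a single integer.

Answer: 6

Derivation:
Step 1: on WHITE (3,3): turn R to E, flip to black, move to (3,4). |black|=2
Step 2: on WHITE (3,4): turn R to S, flip to black, move to (4,4). |black|=3
Step 3: on BLACK (4,4): turn L to E, flip to white, move to (4,5). |black|=2
Step 4: on WHITE (4,5): turn R to S, flip to black, move to (5,5). |black|=3
Step 5: on WHITE (5,5): turn R to W, flip to black, move to (5,4). |black|=4
Step 6: on WHITE (5,4): turn R to N, flip to black, move to (4,4). |black|=5
Step 7: on WHITE (4,4): turn R to E, flip to black, move to (4,5). |black|=6
Step 8: on BLACK (4,5): turn L to N, flip to white, move to (3,5). |black|=5
Step 9: on WHITE (3,5): turn R to E, flip to black, move to (3,6). |black|=6
Step 10: on WHITE (3,6): turn R to S, flip to black, move to (4,6). |black|=7
Step 11: on WHITE (4,6): turn R to W, flip to black, move to (4,5). |black|=8
Step 12: on WHITE (4,5): turn R to N, flip to black, move to (3,5). |black|=9
Step 13: on BLACK (3,5): turn L to W, flip to white, move to (3,4). |black|=8
Step 14: on BLACK (3,4): turn L to S, flip to white, move to (4,4). |black|=7
Step 15: on BLACK (4,4): turn L to E, flip to white, move to (4,5). |black|=6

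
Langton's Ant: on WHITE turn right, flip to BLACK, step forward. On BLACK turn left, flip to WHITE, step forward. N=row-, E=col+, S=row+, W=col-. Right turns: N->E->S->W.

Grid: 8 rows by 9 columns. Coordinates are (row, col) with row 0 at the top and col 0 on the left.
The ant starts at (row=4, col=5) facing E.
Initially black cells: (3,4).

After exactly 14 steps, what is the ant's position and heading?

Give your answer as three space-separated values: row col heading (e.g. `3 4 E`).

Answer: 3 6 E

Derivation:
Step 1: on WHITE (4,5): turn R to S, flip to black, move to (5,5). |black|=2
Step 2: on WHITE (5,5): turn R to W, flip to black, move to (5,4). |black|=3
Step 3: on WHITE (5,4): turn R to N, flip to black, move to (4,4). |black|=4
Step 4: on WHITE (4,4): turn R to E, flip to black, move to (4,5). |black|=5
Step 5: on BLACK (4,5): turn L to N, flip to white, move to (3,5). |black|=4
Step 6: on WHITE (3,5): turn R to E, flip to black, move to (3,6). |black|=5
Step 7: on WHITE (3,6): turn R to S, flip to black, move to (4,6). |black|=6
Step 8: on WHITE (4,6): turn R to W, flip to black, move to (4,5). |black|=7
Step 9: on WHITE (4,5): turn R to N, flip to black, move to (3,5). |black|=8
Step 10: on BLACK (3,5): turn L to W, flip to white, move to (3,4). |black|=7
Step 11: on BLACK (3,4): turn L to S, flip to white, move to (4,4). |black|=6
Step 12: on BLACK (4,4): turn L to E, flip to white, move to (4,5). |black|=5
Step 13: on BLACK (4,5): turn L to N, flip to white, move to (3,5). |black|=4
Step 14: on WHITE (3,5): turn R to E, flip to black, move to (3,6). |black|=5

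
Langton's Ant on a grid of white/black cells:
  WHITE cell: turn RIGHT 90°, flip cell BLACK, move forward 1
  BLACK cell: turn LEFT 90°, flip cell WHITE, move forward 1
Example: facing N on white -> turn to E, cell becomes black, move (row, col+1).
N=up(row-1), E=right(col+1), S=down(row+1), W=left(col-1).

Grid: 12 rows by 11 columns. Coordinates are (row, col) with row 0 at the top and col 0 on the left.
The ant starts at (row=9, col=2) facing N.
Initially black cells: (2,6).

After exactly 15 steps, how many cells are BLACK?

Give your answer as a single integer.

Answer: 10

Derivation:
Step 1: on WHITE (9,2): turn R to E, flip to black, move to (9,3). |black|=2
Step 2: on WHITE (9,3): turn R to S, flip to black, move to (10,3). |black|=3
Step 3: on WHITE (10,3): turn R to W, flip to black, move to (10,2). |black|=4
Step 4: on WHITE (10,2): turn R to N, flip to black, move to (9,2). |black|=5
Step 5: on BLACK (9,2): turn L to W, flip to white, move to (9,1). |black|=4
Step 6: on WHITE (9,1): turn R to N, flip to black, move to (8,1). |black|=5
Step 7: on WHITE (8,1): turn R to E, flip to black, move to (8,2). |black|=6
Step 8: on WHITE (8,2): turn R to S, flip to black, move to (9,2). |black|=7
Step 9: on WHITE (9,2): turn R to W, flip to black, move to (9,1). |black|=8
Step 10: on BLACK (9,1): turn L to S, flip to white, move to (10,1). |black|=7
Step 11: on WHITE (10,1): turn R to W, flip to black, move to (10,0). |black|=8
Step 12: on WHITE (10,0): turn R to N, flip to black, move to (9,0). |black|=9
Step 13: on WHITE (9,0): turn R to E, flip to black, move to (9,1). |black|=10
Step 14: on WHITE (9,1): turn R to S, flip to black, move to (10,1). |black|=11
Step 15: on BLACK (10,1): turn L to E, flip to white, move to (10,2). |black|=10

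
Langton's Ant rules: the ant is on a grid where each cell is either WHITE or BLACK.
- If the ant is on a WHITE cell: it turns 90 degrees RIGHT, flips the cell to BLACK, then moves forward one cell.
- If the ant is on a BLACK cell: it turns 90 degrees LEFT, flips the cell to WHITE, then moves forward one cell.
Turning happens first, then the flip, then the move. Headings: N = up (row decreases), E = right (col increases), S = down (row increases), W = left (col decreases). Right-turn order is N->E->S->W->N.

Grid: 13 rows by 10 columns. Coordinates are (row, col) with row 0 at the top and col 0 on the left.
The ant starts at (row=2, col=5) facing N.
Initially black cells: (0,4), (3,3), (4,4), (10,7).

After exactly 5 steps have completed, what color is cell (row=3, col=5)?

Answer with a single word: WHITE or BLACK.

Step 1: on WHITE (2,5): turn R to E, flip to black, move to (2,6). |black|=5
Step 2: on WHITE (2,6): turn R to S, flip to black, move to (3,6). |black|=6
Step 3: on WHITE (3,6): turn R to W, flip to black, move to (3,5). |black|=7
Step 4: on WHITE (3,5): turn R to N, flip to black, move to (2,5). |black|=8
Step 5: on BLACK (2,5): turn L to W, flip to white, move to (2,4). |black|=7

Answer: BLACK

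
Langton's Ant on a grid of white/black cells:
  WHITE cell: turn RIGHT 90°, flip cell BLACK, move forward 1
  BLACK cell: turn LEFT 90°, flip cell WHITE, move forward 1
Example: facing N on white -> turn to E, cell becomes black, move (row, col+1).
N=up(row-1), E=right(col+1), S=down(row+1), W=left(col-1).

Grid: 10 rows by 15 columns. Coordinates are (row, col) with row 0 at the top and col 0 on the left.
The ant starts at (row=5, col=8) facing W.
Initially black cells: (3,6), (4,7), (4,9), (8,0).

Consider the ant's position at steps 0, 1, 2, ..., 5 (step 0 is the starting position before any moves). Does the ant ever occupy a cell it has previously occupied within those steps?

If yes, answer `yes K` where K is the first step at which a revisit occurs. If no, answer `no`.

Step 1: on WHITE (5,8): turn R to N, flip to black, move to (4,8). |black|=5 — new cell
Step 2: on WHITE (4,8): turn R to E, flip to black, move to (4,9). |black|=6 — new cell
Step 3: on BLACK (4,9): turn L to N, flip to white, move to (3,9). |black|=5 — new cell
Step 4: on WHITE (3,9): turn R to E, flip to black, move to (3,10). |black|=6 — new cell
Step 5: on WHITE (3,10): turn R to S, flip to black, move to (4,10). |black|=7 — new cell
No revisit within 5 steps.

Answer: no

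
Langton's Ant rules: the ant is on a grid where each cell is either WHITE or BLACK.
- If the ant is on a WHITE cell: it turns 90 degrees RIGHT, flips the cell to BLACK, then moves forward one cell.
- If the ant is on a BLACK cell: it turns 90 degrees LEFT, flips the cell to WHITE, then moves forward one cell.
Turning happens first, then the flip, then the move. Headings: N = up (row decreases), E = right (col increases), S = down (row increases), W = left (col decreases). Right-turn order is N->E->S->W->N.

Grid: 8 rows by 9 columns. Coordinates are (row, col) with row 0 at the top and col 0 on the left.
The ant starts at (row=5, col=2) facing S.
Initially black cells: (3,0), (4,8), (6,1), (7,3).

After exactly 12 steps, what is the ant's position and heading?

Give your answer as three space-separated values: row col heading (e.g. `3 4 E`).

Step 1: on WHITE (5,2): turn R to W, flip to black, move to (5,1). |black|=5
Step 2: on WHITE (5,1): turn R to N, flip to black, move to (4,1). |black|=6
Step 3: on WHITE (4,1): turn R to E, flip to black, move to (4,2). |black|=7
Step 4: on WHITE (4,2): turn R to S, flip to black, move to (5,2). |black|=8
Step 5: on BLACK (5,2): turn L to E, flip to white, move to (5,3). |black|=7
Step 6: on WHITE (5,3): turn R to S, flip to black, move to (6,3). |black|=8
Step 7: on WHITE (6,3): turn R to W, flip to black, move to (6,2). |black|=9
Step 8: on WHITE (6,2): turn R to N, flip to black, move to (5,2). |black|=10
Step 9: on WHITE (5,2): turn R to E, flip to black, move to (5,3). |black|=11
Step 10: on BLACK (5,3): turn L to N, flip to white, move to (4,3). |black|=10
Step 11: on WHITE (4,3): turn R to E, flip to black, move to (4,4). |black|=11
Step 12: on WHITE (4,4): turn R to S, flip to black, move to (5,4). |black|=12

Answer: 5 4 S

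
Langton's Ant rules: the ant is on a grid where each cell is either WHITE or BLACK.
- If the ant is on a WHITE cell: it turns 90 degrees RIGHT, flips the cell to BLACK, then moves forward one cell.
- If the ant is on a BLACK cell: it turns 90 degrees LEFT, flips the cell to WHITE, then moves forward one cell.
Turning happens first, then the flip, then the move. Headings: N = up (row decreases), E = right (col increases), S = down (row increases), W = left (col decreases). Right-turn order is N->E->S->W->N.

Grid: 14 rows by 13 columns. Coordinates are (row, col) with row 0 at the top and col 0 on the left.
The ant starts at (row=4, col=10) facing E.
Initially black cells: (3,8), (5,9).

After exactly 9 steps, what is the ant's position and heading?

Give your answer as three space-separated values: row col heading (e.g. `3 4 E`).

Answer: 7 10 S

Derivation:
Step 1: on WHITE (4,10): turn R to S, flip to black, move to (5,10). |black|=3
Step 2: on WHITE (5,10): turn R to W, flip to black, move to (5,9). |black|=4
Step 3: on BLACK (5,9): turn L to S, flip to white, move to (6,9). |black|=3
Step 4: on WHITE (6,9): turn R to W, flip to black, move to (6,8). |black|=4
Step 5: on WHITE (6,8): turn R to N, flip to black, move to (5,8). |black|=5
Step 6: on WHITE (5,8): turn R to E, flip to black, move to (5,9). |black|=6
Step 7: on WHITE (5,9): turn R to S, flip to black, move to (6,9). |black|=7
Step 8: on BLACK (6,9): turn L to E, flip to white, move to (6,10). |black|=6
Step 9: on WHITE (6,10): turn R to S, flip to black, move to (7,10). |black|=7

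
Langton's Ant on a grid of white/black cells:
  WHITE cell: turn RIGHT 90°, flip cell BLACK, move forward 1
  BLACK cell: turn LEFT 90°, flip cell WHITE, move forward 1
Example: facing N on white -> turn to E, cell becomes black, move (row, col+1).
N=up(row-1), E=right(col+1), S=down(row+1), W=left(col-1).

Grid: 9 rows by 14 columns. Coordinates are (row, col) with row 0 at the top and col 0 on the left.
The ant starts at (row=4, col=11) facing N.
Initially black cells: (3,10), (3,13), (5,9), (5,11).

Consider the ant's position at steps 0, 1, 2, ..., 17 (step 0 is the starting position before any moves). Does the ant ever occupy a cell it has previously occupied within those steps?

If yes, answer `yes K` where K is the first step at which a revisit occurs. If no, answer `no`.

Step 1: on WHITE (4,11): turn R to E, flip to black, move to (4,12). |black|=5 — new cell
Step 2: on WHITE (4,12): turn R to S, flip to black, move to (5,12). |black|=6 — new cell
Step 3: on WHITE (5,12): turn R to W, flip to black, move to (5,11). |black|=7 — new cell
Step 4: on BLACK (5,11): turn L to S, flip to white, move to (6,11). |black|=6 — new cell
Step 5: on WHITE (6,11): turn R to W, flip to black, move to (6,10). |black|=7 — new cell
Step 6: on WHITE (6,10): turn R to N, flip to black, move to (5,10). |black|=8 — new cell
Step 7: on WHITE (5,10): turn R to E, flip to black, move to (5,11). |black|=9 — REVISIT

Answer: yes 7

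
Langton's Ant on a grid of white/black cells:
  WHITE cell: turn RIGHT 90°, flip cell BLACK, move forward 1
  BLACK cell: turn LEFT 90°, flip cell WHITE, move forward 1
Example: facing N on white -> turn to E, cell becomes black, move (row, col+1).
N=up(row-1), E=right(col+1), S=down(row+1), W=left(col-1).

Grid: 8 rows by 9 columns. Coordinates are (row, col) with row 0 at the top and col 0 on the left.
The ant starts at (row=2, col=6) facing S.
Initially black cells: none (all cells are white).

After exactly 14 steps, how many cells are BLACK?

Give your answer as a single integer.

Step 1: on WHITE (2,6): turn R to W, flip to black, move to (2,5). |black|=1
Step 2: on WHITE (2,5): turn R to N, flip to black, move to (1,5). |black|=2
Step 3: on WHITE (1,5): turn R to E, flip to black, move to (1,6). |black|=3
Step 4: on WHITE (1,6): turn R to S, flip to black, move to (2,6). |black|=4
Step 5: on BLACK (2,6): turn L to E, flip to white, move to (2,7). |black|=3
Step 6: on WHITE (2,7): turn R to S, flip to black, move to (3,7). |black|=4
Step 7: on WHITE (3,7): turn R to W, flip to black, move to (3,6). |black|=5
Step 8: on WHITE (3,6): turn R to N, flip to black, move to (2,6). |black|=6
Step 9: on WHITE (2,6): turn R to E, flip to black, move to (2,7). |black|=7
Step 10: on BLACK (2,7): turn L to N, flip to white, move to (1,7). |black|=6
Step 11: on WHITE (1,7): turn R to E, flip to black, move to (1,8). |black|=7
Step 12: on WHITE (1,8): turn R to S, flip to black, move to (2,8). |black|=8
Step 13: on WHITE (2,8): turn R to W, flip to black, move to (2,7). |black|=9
Step 14: on WHITE (2,7): turn R to N, flip to black, move to (1,7). |black|=10

Answer: 10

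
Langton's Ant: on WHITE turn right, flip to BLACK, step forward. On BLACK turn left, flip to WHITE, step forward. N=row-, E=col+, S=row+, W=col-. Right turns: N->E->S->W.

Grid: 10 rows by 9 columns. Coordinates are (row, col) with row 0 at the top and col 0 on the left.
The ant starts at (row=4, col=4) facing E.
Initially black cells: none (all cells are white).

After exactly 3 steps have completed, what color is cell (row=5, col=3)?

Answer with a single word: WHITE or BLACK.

Answer: BLACK

Derivation:
Step 1: on WHITE (4,4): turn R to S, flip to black, move to (5,4). |black|=1
Step 2: on WHITE (5,4): turn R to W, flip to black, move to (5,3). |black|=2
Step 3: on WHITE (5,3): turn R to N, flip to black, move to (4,3). |black|=3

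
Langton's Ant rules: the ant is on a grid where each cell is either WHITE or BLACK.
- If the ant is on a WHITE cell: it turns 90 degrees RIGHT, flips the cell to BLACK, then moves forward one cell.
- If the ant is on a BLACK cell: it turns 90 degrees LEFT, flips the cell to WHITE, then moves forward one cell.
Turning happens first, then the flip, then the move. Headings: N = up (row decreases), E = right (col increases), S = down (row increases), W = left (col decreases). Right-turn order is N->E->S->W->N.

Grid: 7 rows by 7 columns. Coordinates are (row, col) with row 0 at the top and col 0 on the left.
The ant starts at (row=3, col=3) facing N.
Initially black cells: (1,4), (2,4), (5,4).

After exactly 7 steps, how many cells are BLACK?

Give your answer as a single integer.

Step 1: on WHITE (3,3): turn R to E, flip to black, move to (3,4). |black|=4
Step 2: on WHITE (3,4): turn R to S, flip to black, move to (4,4). |black|=5
Step 3: on WHITE (4,4): turn R to W, flip to black, move to (4,3). |black|=6
Step 4: on WHITE (4,3): turn R to N, flip to black, move to (3,3). |black|=7
Step 5: on BLACK (3,3): turn L to W, flip to white, move to (3,2). |black|=6
Step 6: on WHITE (3,2): turn R to N, flip to black, move to (2,2). |black|=7
Step 7: on WHITE (2,2): turn R to E, flip to black, move to (2,3). |black|=8

Answer: 8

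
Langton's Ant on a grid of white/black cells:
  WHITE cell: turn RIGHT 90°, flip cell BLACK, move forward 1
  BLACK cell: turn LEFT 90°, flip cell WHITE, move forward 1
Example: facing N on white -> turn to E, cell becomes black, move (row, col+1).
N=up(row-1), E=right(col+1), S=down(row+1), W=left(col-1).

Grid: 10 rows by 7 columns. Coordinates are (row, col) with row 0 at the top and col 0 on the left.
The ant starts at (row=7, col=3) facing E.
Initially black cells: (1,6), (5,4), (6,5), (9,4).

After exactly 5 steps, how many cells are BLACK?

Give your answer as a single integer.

Step 1: on WHITE (7,3): turn R to S, flip to black, move to (8,3). |black|=5
Step 2: on WHITE (8,3): turn R to W, flip to black, move to (8,2). |black|=6
Step 3: on WHITE (8,2): turn R to N, flip to black, move to (7,2). |black|=7
Step 4: on WHITE (7,2): turn R to E, flip to black, move to (7,3). |black|=8
Step 5: on BLACK (7,3): turn L to N, flip to white, move to (6,3). |black|=7

Answer: 7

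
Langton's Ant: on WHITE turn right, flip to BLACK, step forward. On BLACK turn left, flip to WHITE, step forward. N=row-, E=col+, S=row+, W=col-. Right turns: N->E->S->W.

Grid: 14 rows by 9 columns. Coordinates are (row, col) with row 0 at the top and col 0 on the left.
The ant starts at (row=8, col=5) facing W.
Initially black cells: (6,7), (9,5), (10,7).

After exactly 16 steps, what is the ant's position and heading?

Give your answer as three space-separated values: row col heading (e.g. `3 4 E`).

Answer: 6 5 E

Derivation:
Step 1: on WHITE (8,5): turn R to N, flip to black, move to (7,5). |black|=4
Step 2: on WHITE (7,5): turn R to E, flip to black, move to (7,6). |black|=5
Step 3: on WHITE (7,6): turn R to S, flip to black, move to (8,6). |black|=6
Step 4: on WHITE (8,6): turn R to W, flip to black, move to (8,5). |black|=7
Step 5: on BLACK (8,5): turn L to S, flip to white, move to (9,5). |black|=6
Step 6: on BLACK (9,5): turn L to E, flip to white, move to (9,6). |black|=5
Step 7: on WHITE (9,6): turn R to S, flip to black, move to (10,6). |black|=6
Step 8: on WHITE (10,6): turn R to W, flip to black, move to (10,5). |black|=7
Step 9: on WHITE (10,5): turn R to N, flip to black, move to (9,5). |black|=8
Step 10: on WHITE (9,5): turn R to E, flip to black, move to (9,6). |black|=9
Step 11: on BLACK (9,6): turn L to N, flip to white, move to (8,6). |black|=8
Step 12: on BLACK (8,6): turn L to W, flip to white, move to (8,5). |black|=7
Step 13: on WHITE (8,5): turn R to N, flip to black, move to (7,5). |black|=8
Step 14: on BLACK (7,5): turn L to W, flip to white, move to (7,4). |black|=7
Step 15: on WHITE (7,4): turn R to N, flip to black, move to (6,4). |black|=8
Step 16: on WHITE (6,4): turn R to E, flip to black, move to (6,5). |black|=9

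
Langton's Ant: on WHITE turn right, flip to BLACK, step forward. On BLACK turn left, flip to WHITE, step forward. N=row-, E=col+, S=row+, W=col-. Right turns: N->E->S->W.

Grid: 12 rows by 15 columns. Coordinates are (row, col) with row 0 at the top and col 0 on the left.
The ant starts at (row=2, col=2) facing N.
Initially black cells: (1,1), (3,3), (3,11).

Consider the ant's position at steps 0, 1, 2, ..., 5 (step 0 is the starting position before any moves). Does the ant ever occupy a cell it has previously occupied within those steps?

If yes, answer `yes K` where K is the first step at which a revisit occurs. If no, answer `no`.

Step 1: on WHITE (2,2): turn R to E, flip to black, move to (2,3). |black|=4 — new cell
Step 2: on WHITE (2,3): turn R to S, flip to black, move to (3,3). |black|=5 — new cell
Step 3: on BLACK (3,3): turn L to E, flip to white, move to (3,4). |black|=4 — new cell
Step 4: on WHITE (3,4): turn R to S, flip to black, move to (4,4). |black|=5 — new cell
Step 5: on WHITE (4,4): turn R to W, flip to black, move to (4,3). |black|=6 — new cell
No revisit within 5 steps.

Answer: no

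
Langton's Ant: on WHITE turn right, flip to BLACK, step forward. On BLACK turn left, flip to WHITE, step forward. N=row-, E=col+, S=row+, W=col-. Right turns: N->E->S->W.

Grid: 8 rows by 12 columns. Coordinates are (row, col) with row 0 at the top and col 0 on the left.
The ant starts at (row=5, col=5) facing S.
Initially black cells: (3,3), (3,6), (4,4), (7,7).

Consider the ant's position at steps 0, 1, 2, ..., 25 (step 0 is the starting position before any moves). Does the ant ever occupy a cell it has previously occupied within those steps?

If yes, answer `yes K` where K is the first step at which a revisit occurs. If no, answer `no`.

Answer: yes 8

Derivation:
Step 1: on WHITE (5,5): turn R to W, flip to black, move to (5,4). |black|=5 — new cell
Step 2: on WHITE (5,4): turn R to N, flip to black, move to (4,4). |black|=6 — new cell
Step 3: on BLACK (4,4): turn L to W, flip to white, move to (4,3). |black|=5 — new cell
Step 4: on WHITE (4,3): turn R to N, flip to black, move to (3,3). |black|=6 — new cell
Step 5: on BLACK (3,3): turn L to W, flip to white, move to (3,2). |black|=5 — new cell
Step 6: on WHITE (3,2): turn R to N, flip to black, move to (2,2). |black|=6 — new cell
Step 7: on WHITE (2,2): turn R to E, flip to black, move to (2,3). |black|=7 — new cell
Step 8: on WHITE (2,3): turn R to S, flip to black, move to (3,3). |black|=8 — REVISIT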